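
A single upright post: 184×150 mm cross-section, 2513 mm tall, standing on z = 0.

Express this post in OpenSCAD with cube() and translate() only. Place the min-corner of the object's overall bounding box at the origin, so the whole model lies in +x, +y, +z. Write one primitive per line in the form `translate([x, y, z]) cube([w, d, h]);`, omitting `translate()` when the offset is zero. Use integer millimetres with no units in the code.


cube([184, 150, 2513]);


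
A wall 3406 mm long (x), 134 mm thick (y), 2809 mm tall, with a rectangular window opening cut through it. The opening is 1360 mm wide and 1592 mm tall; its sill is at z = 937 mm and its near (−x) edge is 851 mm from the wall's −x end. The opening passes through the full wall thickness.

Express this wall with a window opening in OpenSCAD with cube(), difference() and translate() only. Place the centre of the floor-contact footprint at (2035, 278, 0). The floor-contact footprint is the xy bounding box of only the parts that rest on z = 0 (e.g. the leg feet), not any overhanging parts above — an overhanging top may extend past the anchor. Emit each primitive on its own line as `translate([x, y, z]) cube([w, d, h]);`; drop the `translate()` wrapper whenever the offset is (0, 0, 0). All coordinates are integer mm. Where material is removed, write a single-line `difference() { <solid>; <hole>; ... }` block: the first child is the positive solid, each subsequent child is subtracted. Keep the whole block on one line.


difference() { translate([332, 211, 0]) cube([3406, 134, 2809]); translate([1183, 211, 937]) cube([1360, 134, 1592]); }


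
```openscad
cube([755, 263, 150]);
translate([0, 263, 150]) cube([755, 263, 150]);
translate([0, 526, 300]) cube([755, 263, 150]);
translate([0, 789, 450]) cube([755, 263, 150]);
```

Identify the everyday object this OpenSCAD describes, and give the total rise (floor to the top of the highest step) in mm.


A staircase. The total rise is 600 mm.

4 identical blocks, each offset up and back from the previous — a staircase. Each step is 150 mm tall and there are 4 of them, so the total rise is 4 × 150 = 600 mm.


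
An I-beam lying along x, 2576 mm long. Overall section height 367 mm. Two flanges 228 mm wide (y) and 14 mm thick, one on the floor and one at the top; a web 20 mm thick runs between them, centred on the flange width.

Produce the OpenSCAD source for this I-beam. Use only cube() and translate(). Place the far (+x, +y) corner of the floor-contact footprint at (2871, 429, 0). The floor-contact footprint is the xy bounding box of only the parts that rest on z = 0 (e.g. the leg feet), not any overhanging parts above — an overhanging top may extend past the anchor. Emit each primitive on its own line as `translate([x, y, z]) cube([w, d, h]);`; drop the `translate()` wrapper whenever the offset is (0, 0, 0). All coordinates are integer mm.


translate([295, 201, 0]) cube([2576, 228, 14]);
translate([295, 305, 14]) cube([2576, 20, 339]);
translate([295, 201, 353]) cube([2576, 228, 14]);


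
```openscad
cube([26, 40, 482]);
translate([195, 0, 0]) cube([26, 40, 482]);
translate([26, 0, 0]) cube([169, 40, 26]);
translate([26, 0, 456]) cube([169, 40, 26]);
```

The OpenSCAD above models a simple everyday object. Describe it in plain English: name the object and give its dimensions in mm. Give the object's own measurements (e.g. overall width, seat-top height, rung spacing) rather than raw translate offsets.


A rectangular picture frame lying in the x–z plane (depth along y). The opening is 169 mm wide (x) by 430 mm tall (z), surrounded by a border 26 mm wide on all four sides. The frame is 40 mm deep and is made of two full-height vertical stiles with two horizontal rails fitted between them.


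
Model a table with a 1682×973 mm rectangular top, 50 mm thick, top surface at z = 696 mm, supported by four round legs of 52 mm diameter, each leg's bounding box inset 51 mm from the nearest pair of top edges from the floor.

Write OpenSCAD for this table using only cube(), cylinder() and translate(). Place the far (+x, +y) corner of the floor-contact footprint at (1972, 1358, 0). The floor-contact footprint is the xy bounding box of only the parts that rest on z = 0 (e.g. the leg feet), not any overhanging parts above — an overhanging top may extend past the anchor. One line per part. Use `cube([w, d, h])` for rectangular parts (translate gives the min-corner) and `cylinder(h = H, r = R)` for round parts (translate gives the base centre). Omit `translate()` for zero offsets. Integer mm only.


translate([341, 436, 646]) cube([1682, 973, 50]);
translate([418, 513, 0]) cylinder(h = 646, r = 26);
translate([1946, 513, 0]) cylinder(h = 646, r = 26);
translate([418, 1332, 0]) cylinder(h = 646, r = 26);
translate([1946, 1332, 0]) cylinder(h = 646, r = 26);


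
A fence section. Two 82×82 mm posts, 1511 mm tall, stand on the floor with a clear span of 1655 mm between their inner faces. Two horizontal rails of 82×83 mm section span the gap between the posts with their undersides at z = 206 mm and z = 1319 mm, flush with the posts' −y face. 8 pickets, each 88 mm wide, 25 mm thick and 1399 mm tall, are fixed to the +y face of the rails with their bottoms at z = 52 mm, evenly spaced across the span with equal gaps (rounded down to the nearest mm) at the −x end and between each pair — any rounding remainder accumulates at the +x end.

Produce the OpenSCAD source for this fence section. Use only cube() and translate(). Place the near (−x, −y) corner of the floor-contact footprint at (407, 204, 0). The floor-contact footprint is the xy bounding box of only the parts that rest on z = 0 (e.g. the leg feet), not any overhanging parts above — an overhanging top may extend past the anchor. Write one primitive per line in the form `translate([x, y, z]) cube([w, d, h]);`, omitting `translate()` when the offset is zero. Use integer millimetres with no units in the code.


translate([407, 204, 0]) cube([82, 82, 1511]);
translate([2144, 204, 0]) cube([82, 82, 1511]);
translate([489, 204, 206]) cube([1655, 82, 83]);
translate([489, 204, 1319]) cube([1655, 82, 83]);
translate([594, 286, 52]) cube([88, 25, 1399]);
translate([787, 286, 52]) cube([88, 25, 1399]);
translate([980, 286, 52]) cube([88, 25, 1399]);
translate([1173, 286, 52]) cube([88, 25, 1399]);
translate([1366, 286, 52]) cube([88, 25, 1399]);
translate([1559, 286, 52]) cube([88, 25, 1399]);
translate([1752, 286, 52]) cube([88, 25, 1399]);
translate([1945, 286, 52]) cube([88, 25, 1399]);


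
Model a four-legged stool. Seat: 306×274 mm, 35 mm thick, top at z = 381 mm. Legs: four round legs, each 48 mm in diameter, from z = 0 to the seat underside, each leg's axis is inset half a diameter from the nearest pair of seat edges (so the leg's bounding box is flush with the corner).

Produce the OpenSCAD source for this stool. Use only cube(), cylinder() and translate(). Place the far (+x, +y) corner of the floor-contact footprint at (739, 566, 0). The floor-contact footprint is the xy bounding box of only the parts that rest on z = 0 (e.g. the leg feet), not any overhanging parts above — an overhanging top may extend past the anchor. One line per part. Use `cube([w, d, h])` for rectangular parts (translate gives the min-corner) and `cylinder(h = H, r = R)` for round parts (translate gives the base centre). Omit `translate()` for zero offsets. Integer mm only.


translate([433, 292, 346]) cube([306, 274, 35]);
translate([457, 316, 0]) cylinder(h = 346, r = 24);
translate([715, 316, 0]) cylinder(h = 346, r = 24);
translate([457, 542, 0]) cylinder(h = 346, r = 24);
translate([715, 542, 0]) cylinder(h = 346, r = 24);


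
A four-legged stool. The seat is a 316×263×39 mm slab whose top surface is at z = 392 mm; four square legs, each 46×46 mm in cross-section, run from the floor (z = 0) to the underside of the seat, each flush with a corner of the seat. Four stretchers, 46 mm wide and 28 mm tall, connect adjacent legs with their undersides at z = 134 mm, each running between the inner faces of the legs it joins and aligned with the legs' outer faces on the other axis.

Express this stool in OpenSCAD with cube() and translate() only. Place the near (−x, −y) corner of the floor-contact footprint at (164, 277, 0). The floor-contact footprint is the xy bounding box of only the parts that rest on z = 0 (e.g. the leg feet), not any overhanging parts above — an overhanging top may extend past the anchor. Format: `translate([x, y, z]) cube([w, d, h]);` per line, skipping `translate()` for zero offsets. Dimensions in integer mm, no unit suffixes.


translate([164, 277, 353]) cube([316, 263, 39]);
translate([164, 277, 0]) cube([46, 46, 353]);
translate([434, 277, 0]) cube([46, 46, 353]);
translate([164, 494, 0]) cube([46, 46, 353]);
translate([434, 494, 0]) cube([46, 46, 353]);
translate([210, 277, 134]) cube([224, 46, 28]);
translate([210, 494, 134]) cube([224, 46, 28]);
translate([164, 323, 134]) cube([46, 171, 28]);
translate([434, 323, 134]) cube([46, 171, 28]);


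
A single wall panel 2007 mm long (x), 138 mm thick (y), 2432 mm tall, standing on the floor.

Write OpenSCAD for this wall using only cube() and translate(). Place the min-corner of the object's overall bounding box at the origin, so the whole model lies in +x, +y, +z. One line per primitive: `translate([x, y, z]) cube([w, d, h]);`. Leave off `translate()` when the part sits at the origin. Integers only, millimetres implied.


cube([2007, 138, 2432]);


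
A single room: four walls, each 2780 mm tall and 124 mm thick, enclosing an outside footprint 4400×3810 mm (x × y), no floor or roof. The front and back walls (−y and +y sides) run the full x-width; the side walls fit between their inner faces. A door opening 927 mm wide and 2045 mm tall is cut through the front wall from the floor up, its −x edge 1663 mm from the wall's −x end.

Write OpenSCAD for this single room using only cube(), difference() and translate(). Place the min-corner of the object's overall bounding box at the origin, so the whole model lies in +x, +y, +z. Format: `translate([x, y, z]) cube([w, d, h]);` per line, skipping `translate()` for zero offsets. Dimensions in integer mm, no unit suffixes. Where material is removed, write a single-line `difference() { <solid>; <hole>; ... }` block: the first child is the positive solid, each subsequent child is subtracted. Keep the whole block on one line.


difference() { cube([4400, 124, 2780]); translate([1663, 0, 0]) cube([927, 124, 2045]); }
translate([0, 3686, 0]) cube([4400, 124, 2780]);
translate([0, 124, 0]) cube([124, 3562, 2780]);
translate([4276, 124, 0]) cube([124, 3562, 2780]);


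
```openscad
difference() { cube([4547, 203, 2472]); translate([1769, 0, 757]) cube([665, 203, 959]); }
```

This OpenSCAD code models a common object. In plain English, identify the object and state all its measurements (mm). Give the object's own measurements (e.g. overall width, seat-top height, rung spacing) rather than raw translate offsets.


A wall 4547 mm long (x), 203 mm thick (y), 2472 mm tall, with a rectangular window opening cut through it. The opening is 665 mm wide and 959 mm tall; its sill is at z = 757 mm and its near (−x) edge is 1769 mm from the wall's −x end. The opening passes through the full wall thickness.


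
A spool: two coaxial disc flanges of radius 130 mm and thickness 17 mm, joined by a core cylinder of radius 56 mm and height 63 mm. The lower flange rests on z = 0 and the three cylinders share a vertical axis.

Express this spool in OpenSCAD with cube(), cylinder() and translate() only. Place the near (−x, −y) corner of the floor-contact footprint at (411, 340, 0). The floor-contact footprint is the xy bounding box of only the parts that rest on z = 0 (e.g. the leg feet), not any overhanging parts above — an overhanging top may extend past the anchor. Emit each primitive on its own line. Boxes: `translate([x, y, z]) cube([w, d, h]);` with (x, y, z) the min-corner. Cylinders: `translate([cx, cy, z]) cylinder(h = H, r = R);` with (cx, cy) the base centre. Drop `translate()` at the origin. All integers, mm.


translate([541, 470, 0]) cylinder(h = 17, r = 130);
translate([541, 470, 17]) cylinder(h = 63, r = 56);
translate([541, 470, 80]) cylinder(h = 17, r = 130);


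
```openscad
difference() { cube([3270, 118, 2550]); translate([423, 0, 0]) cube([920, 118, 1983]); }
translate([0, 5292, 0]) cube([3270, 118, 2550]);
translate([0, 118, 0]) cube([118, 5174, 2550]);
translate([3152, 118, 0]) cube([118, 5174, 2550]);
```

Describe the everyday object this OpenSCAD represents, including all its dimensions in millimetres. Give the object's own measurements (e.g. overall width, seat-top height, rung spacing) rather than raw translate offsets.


A single room: four walls, each 2550 mm tall and 118 mm thick, enclosing an outside footprint 3270×5410 mm (x × y), no floor or roof. The front and back walls (−y and +y sides) run the full x-width; the side walls fit between their inner faces. A door opening 920 mm wide and 1983 mm tall is cut through the front wall from the floor up, its −x edge 423 mm from the wall's −x end.


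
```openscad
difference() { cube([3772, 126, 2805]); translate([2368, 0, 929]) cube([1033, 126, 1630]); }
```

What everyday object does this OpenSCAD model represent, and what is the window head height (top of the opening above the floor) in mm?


A wall with a window opening. The window head height is 2559 mm.

A wall with a rectangular opening subtracted — a window. Sill at z = 929, opening 1630 mm tall, so the head is at 929 + 1630 = 2559 mm.


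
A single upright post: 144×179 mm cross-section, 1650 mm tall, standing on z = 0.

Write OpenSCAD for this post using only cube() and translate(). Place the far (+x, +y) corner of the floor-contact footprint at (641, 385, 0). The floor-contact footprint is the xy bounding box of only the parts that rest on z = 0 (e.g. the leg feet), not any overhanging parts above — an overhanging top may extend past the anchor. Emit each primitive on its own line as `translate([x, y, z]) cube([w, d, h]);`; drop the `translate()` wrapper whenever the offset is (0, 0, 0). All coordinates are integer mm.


translate([497, 206, 0]) cube([144, 179, 1650]);


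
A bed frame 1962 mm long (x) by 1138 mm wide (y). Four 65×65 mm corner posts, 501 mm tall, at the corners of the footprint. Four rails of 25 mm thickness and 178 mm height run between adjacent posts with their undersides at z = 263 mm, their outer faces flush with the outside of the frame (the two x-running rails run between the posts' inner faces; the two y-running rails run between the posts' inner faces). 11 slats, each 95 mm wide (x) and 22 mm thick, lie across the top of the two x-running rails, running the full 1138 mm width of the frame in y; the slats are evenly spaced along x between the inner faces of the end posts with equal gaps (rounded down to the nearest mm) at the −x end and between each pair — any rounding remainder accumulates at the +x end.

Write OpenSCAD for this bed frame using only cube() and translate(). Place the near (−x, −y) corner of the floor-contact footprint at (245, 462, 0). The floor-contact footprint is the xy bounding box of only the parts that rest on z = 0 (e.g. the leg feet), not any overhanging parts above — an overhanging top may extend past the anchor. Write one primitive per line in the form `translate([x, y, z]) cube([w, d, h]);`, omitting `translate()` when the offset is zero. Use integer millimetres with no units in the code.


translate([245, 462, 0]) cube([65, 65, 501]);
translate([245, 1535, 0]) cube([65, 65, 501]);
translate([2142, 462, 0]) cube([65, 65, 501]);
translate([2142, 1535, 0]) cube([65, 65, 501]);
translate([310, 462, 263]) cube([1832, 25, 178]);
translate([310, 1575, 263]) cube([1832, 25, 178]);
translate([245, 527, 263]) cube([25, 1008, 178]);
translate([2182, 527, 263]) cube([25, 1008, 178]);
translate([375, 462, 441]) cube([95, 1138, 22]);
translate([535, 462, 441]) cube([95, 1138, 22]);
translate([695, 462, 441]) cube([95, 1138, 22]);
translate([855, 462, 441]) cube([95, 1138, 22]);
translate([1015, 462, 441]) cube([95, 1138, 22]);
translate([1175, 462, 441]) cube([95, 1138, 22]);
translate([1335, 462, 441]) cube([95, 1138, 22]);
translate([1495, 462, 441]) cube([95, 1138, 22]);
translate([1655, 462, 441]) cube([95, 1138, 22]);
translate([1815, 462, 441]) cube([95, 1138, 22]);
translate([1975, 462, 441]) cube([95, 1138, 22]);


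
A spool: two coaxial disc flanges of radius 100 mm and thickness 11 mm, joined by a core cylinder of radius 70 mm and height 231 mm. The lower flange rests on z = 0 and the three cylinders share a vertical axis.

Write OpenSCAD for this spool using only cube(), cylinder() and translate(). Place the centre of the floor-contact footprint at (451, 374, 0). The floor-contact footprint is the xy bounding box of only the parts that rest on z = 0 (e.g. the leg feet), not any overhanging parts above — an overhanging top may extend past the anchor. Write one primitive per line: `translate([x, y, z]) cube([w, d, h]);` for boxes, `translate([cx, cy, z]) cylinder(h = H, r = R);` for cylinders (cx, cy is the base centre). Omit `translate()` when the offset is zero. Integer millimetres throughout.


translate([451, 374, 0]) cylinder(h = 11, r = 100);
translate([451, 374, 11]) cylinder(h = 231, r = 70);
translate([451, 374, 242]) cylinder(h = 11, r = 100);


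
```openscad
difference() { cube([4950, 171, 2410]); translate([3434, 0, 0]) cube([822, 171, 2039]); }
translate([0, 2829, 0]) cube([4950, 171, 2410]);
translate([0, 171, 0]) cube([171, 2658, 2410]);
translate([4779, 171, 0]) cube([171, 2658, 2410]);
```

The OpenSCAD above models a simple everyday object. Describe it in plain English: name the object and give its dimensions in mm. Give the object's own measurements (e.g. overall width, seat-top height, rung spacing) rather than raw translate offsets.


A single room: four walls, each 2410 mm tall and 171 mm thick, enclosing an outside footprint 4950×3000 mm (x × y), no floor or roof. The front and back walls (−y and +y sides) run the full x-width; the side walls fit between their inner faces. A door opening 822 mm wide and 2039 mm tall is cut through the front wall from the floor up, its −x edge 3434 mm from the wall's −x end.


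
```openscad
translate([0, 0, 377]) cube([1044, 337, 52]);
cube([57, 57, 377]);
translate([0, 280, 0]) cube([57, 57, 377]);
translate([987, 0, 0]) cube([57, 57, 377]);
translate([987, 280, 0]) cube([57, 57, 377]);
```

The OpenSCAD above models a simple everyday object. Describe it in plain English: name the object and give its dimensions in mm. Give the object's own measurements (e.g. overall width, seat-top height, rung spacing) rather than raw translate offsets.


A long wooden bench with a 1044 mm (x) × 337 mm (y) seat, 52 mm thick, its top surface 429 mm above the floor. Four 57 mm square legs at the seat corners, flush with the edges, run from z = 0 to the seat underside.


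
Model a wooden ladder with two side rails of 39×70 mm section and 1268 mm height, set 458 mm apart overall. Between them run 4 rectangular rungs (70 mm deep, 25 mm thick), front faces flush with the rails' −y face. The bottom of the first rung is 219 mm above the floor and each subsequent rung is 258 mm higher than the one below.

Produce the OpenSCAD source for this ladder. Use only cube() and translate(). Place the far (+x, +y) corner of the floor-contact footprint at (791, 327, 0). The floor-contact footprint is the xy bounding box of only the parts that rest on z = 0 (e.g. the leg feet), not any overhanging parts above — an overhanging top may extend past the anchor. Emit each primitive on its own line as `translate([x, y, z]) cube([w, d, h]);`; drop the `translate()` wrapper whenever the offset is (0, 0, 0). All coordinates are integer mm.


translate([333, 257, 0]) cube([39, 70, 1268]);
translate([752, 257, 0]) cube([39, 70, 1268]);
translate([372, 257, 219]) cube([380, 70, 25]);
translate([372, 257, 477]) cube([380, 70, 25]);
translate([372, 257, 735]) cube([380, 70, 25]);
translate([372, 257, 993]) cube([380, 70, 25]);


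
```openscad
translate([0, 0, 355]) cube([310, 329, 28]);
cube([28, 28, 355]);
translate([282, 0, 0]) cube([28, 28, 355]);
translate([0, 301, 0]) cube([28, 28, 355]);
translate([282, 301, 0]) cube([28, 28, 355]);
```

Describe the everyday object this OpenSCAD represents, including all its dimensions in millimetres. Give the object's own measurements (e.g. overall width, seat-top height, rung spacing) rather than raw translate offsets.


A four-legged stool. The seat is a 310×329×28 mm slab whose top surface is at z = 383 mm; four square legs, each 28×28 mm in cross-section, run from the floor (z = 0) to the underside of the seat, each flush with a corner of the seat.


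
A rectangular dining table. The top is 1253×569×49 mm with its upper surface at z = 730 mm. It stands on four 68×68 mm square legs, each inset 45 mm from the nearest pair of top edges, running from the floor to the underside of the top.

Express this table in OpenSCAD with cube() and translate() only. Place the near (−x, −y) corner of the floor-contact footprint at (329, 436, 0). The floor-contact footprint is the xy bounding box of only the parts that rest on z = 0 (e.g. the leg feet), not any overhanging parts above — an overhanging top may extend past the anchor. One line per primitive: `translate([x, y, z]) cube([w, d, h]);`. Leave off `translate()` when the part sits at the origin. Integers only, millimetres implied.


translate([284, 391, 681]) cube([1253, 569, 49]);
translate([329, 436, 0]) cube([68, 68, 681]);
translate([1424, 436, 0]) cube([68, 68, 681]);
translate([329, 847, 0]) cube([68, 68, 681]);
translate([1424, 847, 0]) cube([68, 68, 681]);


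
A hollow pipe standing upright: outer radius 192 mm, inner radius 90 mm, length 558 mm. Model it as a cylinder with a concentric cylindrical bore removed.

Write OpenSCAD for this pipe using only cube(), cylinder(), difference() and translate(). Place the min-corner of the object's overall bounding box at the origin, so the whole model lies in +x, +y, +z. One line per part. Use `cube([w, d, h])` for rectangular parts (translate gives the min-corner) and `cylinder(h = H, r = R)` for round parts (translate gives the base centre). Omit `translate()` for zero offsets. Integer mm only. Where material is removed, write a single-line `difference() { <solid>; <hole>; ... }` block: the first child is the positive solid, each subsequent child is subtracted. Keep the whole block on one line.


difference() { translate([192, 192, 0]) cylinder(h = 558, r = 192); translate([192, 192, 0]) cylinder(h = 558, r = 90); }


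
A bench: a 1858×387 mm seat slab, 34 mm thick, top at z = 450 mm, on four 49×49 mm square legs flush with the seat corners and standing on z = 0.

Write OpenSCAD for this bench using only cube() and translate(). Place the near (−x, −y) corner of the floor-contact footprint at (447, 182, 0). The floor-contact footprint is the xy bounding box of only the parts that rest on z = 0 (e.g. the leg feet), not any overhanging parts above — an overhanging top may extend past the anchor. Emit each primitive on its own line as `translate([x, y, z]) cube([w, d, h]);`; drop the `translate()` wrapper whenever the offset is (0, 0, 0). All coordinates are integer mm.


// leg_h = 450 − 34 = 416
translate([447, 182, 416]) cube([1858, 387, 34]);
translate([447, 182, 0]) cube([49, 49, 416]);
translate([447, 520, 0]) cube([49, 49, 416]);
translate([2256, 182, 0]) cube([49, 49, 416]);
translate([2256, 520, 0]) cube([49, 49, 416]);


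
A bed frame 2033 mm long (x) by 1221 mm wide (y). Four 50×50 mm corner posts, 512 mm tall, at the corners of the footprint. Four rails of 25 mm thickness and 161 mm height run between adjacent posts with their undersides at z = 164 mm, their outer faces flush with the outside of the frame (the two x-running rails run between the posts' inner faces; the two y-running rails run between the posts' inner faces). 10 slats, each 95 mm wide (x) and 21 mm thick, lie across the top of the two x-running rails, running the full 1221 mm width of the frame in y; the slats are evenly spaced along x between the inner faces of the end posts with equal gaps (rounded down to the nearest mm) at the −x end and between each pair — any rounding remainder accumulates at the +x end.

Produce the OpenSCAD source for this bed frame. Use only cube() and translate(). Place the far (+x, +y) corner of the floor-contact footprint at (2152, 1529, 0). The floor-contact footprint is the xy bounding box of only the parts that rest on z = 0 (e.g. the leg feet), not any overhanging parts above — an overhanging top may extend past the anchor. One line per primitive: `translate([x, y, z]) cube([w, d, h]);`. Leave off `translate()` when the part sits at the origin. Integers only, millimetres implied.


translate([119, 308, 0]) cube([50, 50, 512]);
translate([119, 1479, 0]) cube([50, 50, 512]);
translate([2102, 308, 0]) cube([50, 50, 512]);
translate([2102, 1479, 0]) cube([50, 50, 512]);
translate([169, 308, 164]) cube([1933, 25, 161]);
translate([169, 1504, 164]) cube([1933, 25, 161]);
translate([119, 358, 164]) cube([25, 1121, 161]);
translate([2127, 358, 164]) cube([25, 1121, 161]);
translate([258, 308, 325]) cube([95, 1221, 21]);
translate([442, 308, 325]) cube([95, 1221, 21]);
translate([626, 308, 325]) cube([95, 1221, 21]);
translate([810, 308, 325]) cube([95, 1221, 21]);
translate([994, 308, 325]) cube([95, 1221, 21]);
translate([1178, 308, 325]) cube([95, 1221, 21]);
translate([1362, 308, 325]) cube([95, 1221, 21]);
translate([1546, 308, 325]) cube([95, 1221, 21]);
translate([1730, 308, 325]) cube([95, 1221, 21]);
translate([1914, 308, 325]) cube([95, 1221, 21]);


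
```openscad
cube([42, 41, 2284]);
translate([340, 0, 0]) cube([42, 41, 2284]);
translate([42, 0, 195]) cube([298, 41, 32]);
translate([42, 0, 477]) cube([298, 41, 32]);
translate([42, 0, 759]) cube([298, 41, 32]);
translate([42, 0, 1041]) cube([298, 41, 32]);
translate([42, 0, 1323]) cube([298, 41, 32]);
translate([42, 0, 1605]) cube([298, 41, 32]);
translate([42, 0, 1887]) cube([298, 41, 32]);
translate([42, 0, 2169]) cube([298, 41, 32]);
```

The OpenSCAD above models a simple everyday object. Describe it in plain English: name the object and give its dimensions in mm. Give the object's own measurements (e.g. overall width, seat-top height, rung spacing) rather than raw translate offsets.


A straight ladder. Two 42×41 mm vertical rails, 2284 mm tall, stand 382 mm apart (outside-to-outside) with their front faces coplanar on the −y side. 8 rungs, each 41 mm deep and 32 mm tall, span between the inner faces of the rails, front faces flush with the rails. The lowest rung's underside is at z = 195 mm and rungs are spaced 282 mm apart (underside to underside).


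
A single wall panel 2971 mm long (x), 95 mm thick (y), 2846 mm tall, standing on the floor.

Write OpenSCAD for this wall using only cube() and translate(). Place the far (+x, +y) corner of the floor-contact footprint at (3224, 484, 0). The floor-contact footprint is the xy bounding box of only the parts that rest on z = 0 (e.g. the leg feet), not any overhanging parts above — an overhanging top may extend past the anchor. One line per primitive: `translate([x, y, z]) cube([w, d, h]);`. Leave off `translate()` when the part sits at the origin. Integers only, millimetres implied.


translate([253, 389, 0]) cube([2971, 95, 2846]);


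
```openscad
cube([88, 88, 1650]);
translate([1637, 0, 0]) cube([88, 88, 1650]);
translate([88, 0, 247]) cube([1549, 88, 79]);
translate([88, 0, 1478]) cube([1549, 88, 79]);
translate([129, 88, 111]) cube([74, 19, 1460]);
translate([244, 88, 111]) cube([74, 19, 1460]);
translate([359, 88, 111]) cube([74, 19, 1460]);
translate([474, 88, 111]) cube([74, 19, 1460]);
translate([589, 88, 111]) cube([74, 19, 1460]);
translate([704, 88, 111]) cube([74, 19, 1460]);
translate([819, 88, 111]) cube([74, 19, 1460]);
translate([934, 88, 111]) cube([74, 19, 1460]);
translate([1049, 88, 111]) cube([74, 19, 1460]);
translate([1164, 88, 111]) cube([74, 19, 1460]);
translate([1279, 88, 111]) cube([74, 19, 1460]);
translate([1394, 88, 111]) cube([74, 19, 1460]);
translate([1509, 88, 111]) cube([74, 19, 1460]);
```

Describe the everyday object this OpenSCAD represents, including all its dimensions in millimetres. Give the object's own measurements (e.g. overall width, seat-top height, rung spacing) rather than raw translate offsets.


A fence section. Two 88×88 mm posts, 1650 mm tall, stand on the floor with a clear span of 1549 mm between their inner faces. Two horizontal rails of 88×79 mm section span the gap between the posts with their undersides at z = 247 mm and z = 1478 mm, flush with the posts' −y face. 13 pickets, each 74 mm wide, 19 mm thick and 1460 mm tall, are fixed to the +y face of the rails with their bottoms at z = 111 mm, spaced across the span with a 41 mm gap after the −x post and between neighbouring pickets, with 54 mm left before the +x post.


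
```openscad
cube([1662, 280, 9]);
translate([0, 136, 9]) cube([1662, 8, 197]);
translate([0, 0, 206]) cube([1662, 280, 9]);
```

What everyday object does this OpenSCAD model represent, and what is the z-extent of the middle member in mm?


An I-beam. The web height is 197 mm.

Two wide flanges with a thin centred web — an I-beam. Overall 215 mm minus two 9 mm flanges gives a web of 215 − 2·9 = 197 mm.


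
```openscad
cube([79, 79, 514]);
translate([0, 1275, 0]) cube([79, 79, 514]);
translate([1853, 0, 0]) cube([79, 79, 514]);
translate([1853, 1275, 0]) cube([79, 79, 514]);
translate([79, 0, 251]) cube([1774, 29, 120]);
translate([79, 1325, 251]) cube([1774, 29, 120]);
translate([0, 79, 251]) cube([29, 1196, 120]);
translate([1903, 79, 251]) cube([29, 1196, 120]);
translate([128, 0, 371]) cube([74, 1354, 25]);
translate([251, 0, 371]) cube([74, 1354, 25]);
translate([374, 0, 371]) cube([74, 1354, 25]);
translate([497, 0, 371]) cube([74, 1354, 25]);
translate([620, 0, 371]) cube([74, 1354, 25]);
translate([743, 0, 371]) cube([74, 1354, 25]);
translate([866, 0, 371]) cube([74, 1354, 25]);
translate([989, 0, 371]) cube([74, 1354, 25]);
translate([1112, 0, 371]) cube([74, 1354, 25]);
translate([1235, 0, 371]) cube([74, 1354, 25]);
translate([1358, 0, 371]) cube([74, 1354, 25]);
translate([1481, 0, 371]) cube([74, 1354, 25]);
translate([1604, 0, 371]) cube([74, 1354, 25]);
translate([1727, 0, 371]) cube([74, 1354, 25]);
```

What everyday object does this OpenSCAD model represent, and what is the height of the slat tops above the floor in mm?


A bed frame. The slat-top height is 396 mm.

Four posts, four rails, and a row of slats — a bed frame. Slats sit on the rails at z = 251 + 120 = 371; with slat thickness 25, the top is 396 mm.


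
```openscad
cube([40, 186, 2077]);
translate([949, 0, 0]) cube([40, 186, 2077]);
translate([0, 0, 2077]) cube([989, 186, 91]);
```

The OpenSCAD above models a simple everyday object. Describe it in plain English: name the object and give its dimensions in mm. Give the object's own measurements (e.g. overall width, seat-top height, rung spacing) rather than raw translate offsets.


A door frame. The clear opening is 909 mm wide and 2077 mm high. Two 40 mm wide jambs, 186 mm deep, stand either side of the opening from the floor to the top of the opening. A 91 mm thick head sits across the top of both jambs, spanning the full outside width of the frame.


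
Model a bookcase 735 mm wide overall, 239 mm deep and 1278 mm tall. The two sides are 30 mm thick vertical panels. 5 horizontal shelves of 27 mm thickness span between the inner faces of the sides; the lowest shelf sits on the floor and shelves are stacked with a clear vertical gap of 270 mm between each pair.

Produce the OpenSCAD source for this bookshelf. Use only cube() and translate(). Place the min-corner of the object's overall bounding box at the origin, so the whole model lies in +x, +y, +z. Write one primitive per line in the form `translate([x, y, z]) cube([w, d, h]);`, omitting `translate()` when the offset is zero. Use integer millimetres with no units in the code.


cube([30, 239, 1278]);
translate([705, 0, 0]) cube([30, 239, 1278]);
translate([30, 0, 0]) cube([675, 239, 27]);
translate([30, 0, 297]) cube([675, 239, 27]);
translate([30, 0, 594]) cube([675, 239, 27]);
translate([30, 0, 891]) cube([675, 239, 27]);
translate([30, 0, 1188]) cube([675, 239, 27]);


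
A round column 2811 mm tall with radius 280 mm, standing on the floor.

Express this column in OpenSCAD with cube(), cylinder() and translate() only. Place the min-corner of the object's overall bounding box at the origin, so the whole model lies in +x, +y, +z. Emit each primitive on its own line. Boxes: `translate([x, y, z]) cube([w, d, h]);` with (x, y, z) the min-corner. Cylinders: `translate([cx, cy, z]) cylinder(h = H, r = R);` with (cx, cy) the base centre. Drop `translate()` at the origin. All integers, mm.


translate([280, 280, 0]) cylinder(h = 2811, r = 280);


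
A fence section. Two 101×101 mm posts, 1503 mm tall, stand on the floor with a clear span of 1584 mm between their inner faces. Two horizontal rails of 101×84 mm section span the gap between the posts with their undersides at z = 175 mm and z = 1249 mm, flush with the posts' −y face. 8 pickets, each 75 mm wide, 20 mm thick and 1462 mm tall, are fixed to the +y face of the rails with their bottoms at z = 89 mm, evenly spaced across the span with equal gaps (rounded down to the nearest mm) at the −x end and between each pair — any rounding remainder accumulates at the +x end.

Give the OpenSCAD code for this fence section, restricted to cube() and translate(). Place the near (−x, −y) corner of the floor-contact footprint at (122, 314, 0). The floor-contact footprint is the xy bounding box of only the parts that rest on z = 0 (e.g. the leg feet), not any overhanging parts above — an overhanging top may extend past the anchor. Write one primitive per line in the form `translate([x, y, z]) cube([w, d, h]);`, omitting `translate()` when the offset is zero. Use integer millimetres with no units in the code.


translate([122, 314, 0]) cube([101, 101, 1503]);
translate([1807, 314, 0]) cube([101, 101, 1503]);
translate([223, 314, 175]) cube([1584, 101, 84]);
translate([223, 314, 1249]) cube([1584, 101, 84]);
translate([332, 415, 89]) cube([75, 20, 1462]);
translate([516, 415, 89]) cube([75, 20, 1462]);
translate([700, 415, 89]) cube([75, 20, 1462]);
translate([884, 415, 89]) cube([75, 20, 1462]);
translate([1068, 415, 89]) cube([75, 20, 1462]);
translate([1252, 415, 89]) cube([75, 20, 1462]);
translate([1436, 415, 89]) cube([75, 20, 1462]);
translate([1620, 415, 89]) cube([75, 20, 1462]);


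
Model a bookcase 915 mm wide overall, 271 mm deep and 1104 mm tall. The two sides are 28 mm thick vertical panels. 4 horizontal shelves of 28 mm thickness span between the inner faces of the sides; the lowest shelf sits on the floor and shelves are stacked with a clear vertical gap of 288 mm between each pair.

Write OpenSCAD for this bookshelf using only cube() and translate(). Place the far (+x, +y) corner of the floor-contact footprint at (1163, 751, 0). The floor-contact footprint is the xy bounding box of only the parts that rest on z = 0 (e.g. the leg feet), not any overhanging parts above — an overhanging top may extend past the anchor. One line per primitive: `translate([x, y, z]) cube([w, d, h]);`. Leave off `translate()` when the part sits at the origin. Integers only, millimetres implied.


translate([248, 480, 0]) cube([28, 271, 1104]);
translate([1135, 480, 0]) cube([28, 271, 1104]);
translate([276, 480, 0]) cube([859, 271, 28]);
translate([276, 480, 316]) cube([859, 271, 28]);
translate([276, 480, 632]) cube([859, 271, 28]);
translate([276, 480, 948]) cube([859, 271, 28]);


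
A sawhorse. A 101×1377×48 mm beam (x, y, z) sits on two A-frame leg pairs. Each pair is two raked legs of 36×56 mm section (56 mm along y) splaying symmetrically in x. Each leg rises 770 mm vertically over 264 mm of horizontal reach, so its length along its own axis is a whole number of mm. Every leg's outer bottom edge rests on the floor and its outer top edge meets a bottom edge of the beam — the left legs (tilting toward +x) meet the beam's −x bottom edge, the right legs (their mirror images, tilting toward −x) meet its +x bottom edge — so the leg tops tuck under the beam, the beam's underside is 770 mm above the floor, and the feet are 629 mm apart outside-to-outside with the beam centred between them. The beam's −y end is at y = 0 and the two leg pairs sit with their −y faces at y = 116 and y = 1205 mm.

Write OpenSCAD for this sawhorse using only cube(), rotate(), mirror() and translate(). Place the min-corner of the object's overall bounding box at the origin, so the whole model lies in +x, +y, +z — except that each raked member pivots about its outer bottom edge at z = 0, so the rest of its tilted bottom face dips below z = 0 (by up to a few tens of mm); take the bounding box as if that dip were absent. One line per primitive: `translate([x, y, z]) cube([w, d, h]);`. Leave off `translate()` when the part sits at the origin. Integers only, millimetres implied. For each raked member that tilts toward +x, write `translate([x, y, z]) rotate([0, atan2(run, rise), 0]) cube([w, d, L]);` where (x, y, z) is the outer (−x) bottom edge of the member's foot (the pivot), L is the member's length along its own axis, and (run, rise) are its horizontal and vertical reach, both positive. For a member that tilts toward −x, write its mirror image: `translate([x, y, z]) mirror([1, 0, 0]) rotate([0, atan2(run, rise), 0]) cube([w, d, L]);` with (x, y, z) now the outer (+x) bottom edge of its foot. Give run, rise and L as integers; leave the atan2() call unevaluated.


translate([264, 0, 770]) cube([101, 1377, 48]);
translate([0, 116, 0]) rotate([0, atan2(264, 770), 0]) cube([36, 56, 814]);
translate([629, 116, 0]) mirror([1, 0, 0]) rotate([0, atan2(264, 770), 0]) cube([36, 56, 814]);
translate([0, 1205, 0]) rotate([0, atan2(264, 770), 0]) cube([36, 56, 814]);
translate([629, 1205, 0]) mirror([1, 0, 0]) rotate([0, atan2(264, 770), 0]) cube([36, 56, 814]);


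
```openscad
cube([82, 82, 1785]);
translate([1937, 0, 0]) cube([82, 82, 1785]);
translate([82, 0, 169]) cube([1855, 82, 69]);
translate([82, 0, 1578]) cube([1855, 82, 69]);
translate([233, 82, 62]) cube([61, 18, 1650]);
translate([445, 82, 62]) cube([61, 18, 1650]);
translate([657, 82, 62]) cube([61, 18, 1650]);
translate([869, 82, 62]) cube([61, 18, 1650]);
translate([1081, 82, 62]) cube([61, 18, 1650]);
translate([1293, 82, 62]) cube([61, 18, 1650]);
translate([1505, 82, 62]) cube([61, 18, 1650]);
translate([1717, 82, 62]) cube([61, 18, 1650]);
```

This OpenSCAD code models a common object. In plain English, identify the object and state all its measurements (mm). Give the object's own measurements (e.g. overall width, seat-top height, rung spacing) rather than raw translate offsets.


A fence section. Two 82×82 mm posts, 1785 mm tall, stand on the floor with a clear span of 1855 mm between their inner faces. Two horizontal rails of 82×69 mm section span the gap between the posts with their undersides at z = 169 mm and z = 1578 mm, flush with the posts' −y face. 8 pickets, each 61 mm wide, 18 mm thick and 1650 mm tall, are fixed to the +y face of the rails with their bottoms at z = 62 mm, spaced across the span with a 151 mm gap after the −x post and between neighbouring pickets, with 159 mm left before the +x post.


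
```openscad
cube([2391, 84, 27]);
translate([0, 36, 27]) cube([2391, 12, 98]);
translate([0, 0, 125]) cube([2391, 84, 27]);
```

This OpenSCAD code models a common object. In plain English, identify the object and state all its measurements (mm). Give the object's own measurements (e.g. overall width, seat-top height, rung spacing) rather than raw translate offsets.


An I-beam lying along x, 2391 mm long. Overall section height 152 mm. Two flanges 84 mm wide (y) and 27 mm thick, one on the floor and one at the top; a web 12 mm thick runs between them, centred on the flange width.
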